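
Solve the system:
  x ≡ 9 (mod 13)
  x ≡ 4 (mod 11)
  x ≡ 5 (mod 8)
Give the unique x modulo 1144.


Moduli 13, 11, 8 are pairwise coprime; by CRT there is a unique solution modulo M = 13 · 11 · 8 = 1144.
Solve pairwise, accumulating the modulus:
  Start with x ≡ 9 (mod 13).
  Combine with x ≡ 4 (mod 11): since gcd(13, 11) = 1, we get a unique residue mod 143.
    Write x = 9 + 13·t and substitute into x ≡ 4 (mod 11): 13·t ≡ 4 − 9 = -5 (mod 11).
    Reduce coefficients mod 11: 2·t ≡ 6 (mod 11).
    The inverse of 2 mod 11 is 6 (since 2·6 = 12 = 1·11 + 1), so t ≡ 6·6 = 36 ≡ 3 (mod 11).
    Then x = 9 + 13·3 = 48, valid modulo lcm(13, 11) = 143: x ≡ 48 (mod 143).
  Combine with x ≡ 5 (mod 8): since gcd(143, 8) = 1, we get a unique residue mod 1144.
    Write x = 48 + 143·t and substitute into x ≡ 5 (mod 8): 143·t ≡ 5 − 48 = -43 (mod 8).
    Reduce coefficients mod 8: 7·t ≡ 5 (mod 8).
    The inverse of 7 mod 8 is 7 (since 7·7 = 49 = 6·8 + 1), so t ≡ 7·5 = 35 ≡ 3 (mod 8).
    Then x = 48 + 143·3 = 477, valid modulo lcm(143, 8) = 1144: x ≡ 477 (mod 1144).
Verify: 477 mod 13 = 9 ✓, 477 mod 11 = 4 ✓, 477 mod 8 = 5 ✓.

x ≡ 477 (mod 1144).


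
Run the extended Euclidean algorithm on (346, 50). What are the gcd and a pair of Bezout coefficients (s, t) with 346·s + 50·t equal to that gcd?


Euclidean algorithm on (346, 50) — divide until remainder is 0:
  346 = 6 · 50 + 46
  50 = 1 · 46 + 4
  46 = 11 · 4 + 2
  4 = 2 · 2 + 0
gcd(346, 50) = 2.
Track Bezout coefficients alongside the remainders: start with r₀ = 346 = a·1 + b·0 (s = 1, t = 0) and r₁ = 50 = a·0 + b·1 (s = 0, t = 1); each new remainder r_{k+1} = r_{k-1} − q_k·r_k inherits s_{k+1} = s_{k-1} − q_k·s_k, t_{k+1} = t_{k-1} − q_k·t_k, so r_k = a·s_k + b·t_k at every step:
  q = 6: r = 46, s = 1 − 6·0 = 1, t = 0 − 6·1 = -6  (check: 346·1 + 50·(-6) = 46)
  q = 1: r = 4, s = 0 − 1·1 = -1, t = 1 − 1·(-6) = 7  (check: 346·(-1) + 50·7 = 4)
  q = 11: r = 2, s = 1 − 11·(-1) = 12, t = -6 − 11·7 = -83  (check: 346·12 + 50·(-83) = 2)
The row with r = 2 (the gcd) gives the Bezout coefficients s = 12, t = -83.
Result: 346 · (12) + 50 · (-83) = 2.

gcd(346, 50) = 2; s = 12, t = -83 (check: 346·12 + 50·(-83) = 2).


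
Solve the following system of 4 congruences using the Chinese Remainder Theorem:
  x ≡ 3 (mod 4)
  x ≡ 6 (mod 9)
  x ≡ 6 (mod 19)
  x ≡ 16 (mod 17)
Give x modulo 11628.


Product of moduli M = 4 · 9 · 19 · 17 = 11628.
Merge one congruence at a time:
  Start: x ≡ 3 (mod 4).
  Combine with x ≡ 6 (mod 9); new modulus lcm = 36.
    Write x = 3 + 4·t and substitute into x ≡ 6 (mod 9): 4·t ≡ 6 − 3 = 3 (mod 9).
    The inverse of 4 mod 9 is 7 (since 4·7 = 28 = 3·9 + 1), so t ≡ 7·3 = 21 ≡ 3 (mod 9).
    Then x = 3 + 4·3 = 15, valid modulo lcm(4, 9) = 36: x ≡ 15 (mod 36).
  Combine with x ≡ 6 (mod 19); new modulus lcm = 684.
    Write x = 15 + 36·t and substitute into x ≡ 6 (mod 19): 36·t ≡ 6 − 15 = -9 (mod 19).
    Reduce coefficients mod 19: 17·t ≡ 10 (mod 19).
    The inverse of 17 mod 19 is 9 (since 17·9 = 153 = 8·19 + 1), so t ≡ 9·10 = 90 ≡ 14 (mod 19).
    Then x = 15 + 36·14 = 519, valid modulo lcm(36, 19) = 684: x ≡ 519 (mod 684).
  Combine with x ≡ 16 (mod 17); new modulus lcm = 11628.
    Write x = 519 + 684·t and substitute into x ≡ 16 (mod 17): 684·t ≡ 16 − 519 = -503 (mod 17).
    Reduce coefficients mod 17: 4·t ≡ 7 (mod 17).
    The inverse of 4 mod 17 is 13 (since 4·13 = 52 = 3·17 + 1), so t ≡ 13·7 = 91 ≡ 6 (mod 17).
    Then x = 519 + 684·6 = 4623, valid modulo lcm(684, 17) = 11628: x ≡ 4623 (mod 11628).
Verify against each original: 4623 mod 4 = 3, 4623 mod 9 = 6, 4623 mod 19 = 6, 4623 mod 17 = 16.

x ≡ 4623 (mod 11628).


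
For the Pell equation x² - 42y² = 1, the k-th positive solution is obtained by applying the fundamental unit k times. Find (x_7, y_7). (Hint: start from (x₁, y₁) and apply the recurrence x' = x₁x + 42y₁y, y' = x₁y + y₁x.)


Step 1: Find the fundamental solution (x₁, y₁) of x² - 42y² = 1.
  Expand √42 as a continued fraction. a₀ = ⌊√42⌋ = 6; iterate m_{k+1} = d_k·a_k − m_k, d_{k+1} = (42 − m_{k+1}²)/d_k, a_{k+1} = ⌊(a₀ + m_{k+1})/d_{k+1}⌋ (starting m₀ = 0, d₀ = 1), with convergents p_k = a_k·p_{k-1} + p_{k-2}, q_k = a_k·q_{k-1} + q_{k-2} (p₋₁ = 1, q₋₁ = 0):
  k = 0: a₀ = 6; p₀/q₀ = 6/1; p₀² − 42·q₀² = 36 − 42 = -6.
  k = 1: m = 6, d = 6, a = ⌊(6 + 6)/6⌋ = 2; p/q = (2·6 + 1)/(2·1 + 0) = 13/2; p² − 42·q² = 169 − 168 = 1.
  The first convergent with p² − 42·q² = 1 gives the fundamental solution (x₁, y₁) = (13, 2).
Step 2: Apply the recurrence (x_{n+1}, y_{n+1}) = (x₁x_n + 42y₁y_n, x₁y_n + y₁x_n) repeatedly.
  From (x_1, y_1) = (13, 2): x_2 = 13·13 + 42·2·2 = 337; y_2 = 13·2 + 2·13 = 52.
  From (x_2, y_2) = (337, 52): x_3 = 13·337 + 42·2·52 = 8749; y_3 = 13·52 + 2·337 = 1350.
  From (x_3, y_3) = (8749, 1350): x_4 = 13·8749 + 42·2·1350 = 227137; y_4 = 13·1350 + 2·8749 = 35048.
  From (x_4, y_4) = (227137, 35048): x_5 = 13·227137 + 42·2·35048 = 5896813; y_5 = 13·35048 + 2·227137 = 909898.
  From (x_5, y_5) = (5896813, 909898): x_6 = 13·5896813 + 42·2·909898 = 153090001; y_6 = 13·909898 + 2·5896813 = 23622300.
  From (x_6, y_6) = (153090001, 23622300): x_7 = 13·153090001 + 42·2·23622300 = 3974443213; y_7 = 13·23622300 + 2·153090001 = 613269902.
Step 3: Verify x_7² - 42·y_7² = 15796198853361763369 - 15796198853361763368 = 1 (should be 1). ✓

(x_1, y_1) = (13, 2); (x_7, y_7) = (3974443213, 613269902).


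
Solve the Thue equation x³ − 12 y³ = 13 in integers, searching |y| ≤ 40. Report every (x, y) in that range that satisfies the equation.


The equation is x³ - 12y³ = 13. For fixed y, x³ = 12·y³ + 13, so a solution requires the RHS to be a perfect cube.
Strategy: iterate y from -40 to 40, compute RHS = 12·y³ + 13, and check whether it is a (positive or negative) perfect cube.
Check small values of y:
  y = 0: RHS = 13 is not a perfect cube.
  y = 1: RHS = 25 is not a perfect cube.
  y = -1: RHS = 1 = (1)³ ⇒ x = 1 works.
  y = 2: RHS = 109 is not a perfect cube.
  y = -2: RHS = -83 is not a perfect cube.
  y = 3: RHS = 337 is not a perfect cube.
  y = -3: RHS = -311 is not a perfect cube.
Continuing the search up to |y| = 40 finds no further solutions beyond those listed.
Collected solutions: (1, -1).

Solutions (with |y| ≤ 40): (1, -1).


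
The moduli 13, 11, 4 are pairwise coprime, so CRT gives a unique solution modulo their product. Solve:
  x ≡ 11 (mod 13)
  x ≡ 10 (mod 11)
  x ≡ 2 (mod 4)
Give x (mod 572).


Moduli 13, 11, 4 are pairwise coprime; by CRT there is a unique solution modulo M = 13 · 11 · 4 = 572.
Solve pairwise, accumulating the modulus:
  Start with x ≡ 11 (mod 13).
  Combine with x ≡ 10 (mod 11): since gcd(13, 11) = 1, we get a unique residue mod 143.
    Write x = 11 + 13·t and substitute into x ≡ 10 (mod 11): 13·t ≡ 10 − 11 = -1 (mod 11).
    Reduce coefficients mod 11: 2·t ≡ 10 (mod 11).
    The inverse of 2 mod 11 is 6 (since 2·6 = 12 = 1·11 + 1), so t ≡ 6·10 = 60 ≡ 5 (mod 11).
    Then x = 11 + 13·5 = 76, valid modulo lcm(13, 11) = 143: x ≡ 76 (mod 143).
  Combine with x ≡ 2 (mod 4): since gcd(143, 4) = 1, we get a unique residue mod 572.
    Write x = 76 + 143·t and substitute into x ≡ 2 (mod 4): 143·t ≡ 2 − 76 = -74 (mod 4).
    Reduce coefficients mod 4: 3·t ≡ 2 (mod 4).
    The inverse of 3 mod 4 is 3 (since 3·3 = 9 = 2·4 + 1), so t ≡ 3·2 = 6 ≡ 2 (mod 4).
    Then x = 76 + 143·2 = 362, valid modulo lcm(143, 4) = 572: x ≡ 362 (mod 572).
Verify: 362 mod 13 = 11 ✓, 362 mod 11 = 10 ✓, 362 mod 4 = 2 ✓.

x ≡ 362 (mod 572).


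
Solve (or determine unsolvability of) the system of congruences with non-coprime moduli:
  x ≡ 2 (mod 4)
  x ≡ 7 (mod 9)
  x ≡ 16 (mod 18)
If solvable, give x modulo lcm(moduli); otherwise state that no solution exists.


Moduli 4, 9, 18 are not pairwise coprime, so CRT works modulo lcm(m_i) when all pairwise compatibility conditions hold.
Pairwise compatibility: gcd(m_i, m_j) must divide a_i - a_j for every pair.
Merge one congruence at a time:
  Start: x ≡ 2 (mod 4).
  Combine with x ≡ 7 (mod 9): gcd(4, 9) = 1; 7 - 2 = 5, which IS divisible by 1, so compatible.
    Write x = 2 + 4·t and substitute into x ≡ 7 (mod 9): 4·t ≡ 7 − 2 = 5 (mod 9).
    The inverse of 4 mod 9 is 7 (since 4·7 = 28 = 3·9 + 1), so t ≡ 7·5 = 35 ≡ 8 (mod 9).
    Then x = 2 + 4·8 = 34, valid modulo lcm(4, 9) = 36: x ≡ 34 (mod 36).
  Combine with x ≡ 16 (mod 18): gcd(36, 18) = 18; 16 - 34 = -18, which IS divisible by 18, so compatible.
    Write x = 34 + 36·t and substitute into x ≡ 16 (mod 18): 36·t ≡ 16 − 34 = -18 (mod 18).
    Divide the congruence (and modulus) by g = 18: 2·t ≡ -1 (mod 1).
    Modulo 1 every t works; take t = 0.
    Then x = 34 + 36·0 = 34, valid modulo lcm(36, 18) = 36: x ≡ 34 (mod 36).
Verify: 34 mod 4 = 2, 34 mod 9 = 7, 34 mod 18 = 16.

x ≡ 34 (mod 36).


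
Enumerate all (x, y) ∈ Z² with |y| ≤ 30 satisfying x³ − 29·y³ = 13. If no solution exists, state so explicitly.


The equation is x³ - 29y³ = 13. For fixed y, x³ = 29·y³ + 13, so a solution requires the RHS to be a perfect cube.
Strategy: iterate y from -30 to 30, compute RHS = 29·y³ + 13, and check whether it is a (positive or negative) perfect cube.
Check small values of y:
  y = 0: RHS = 13 is not a perfect cube.
  y = 1: RHS = 42 is not a perfect cube.
  y = -1: RHS = -16 is not a perfect cube.
  y = 2: RHS = 245 is not a perfect cube.
  y = -2: RHS = -219 is not a perfect cube.
  y = 3: RHS = 796 is not a perfect cube.
  y = -3: RHS = -770 is not a perfect cube.
Continuing the search up to |y| = 30 finds no solutions either.
No (x, y) in the scanned range satisfies the equation.

No integer solutions with |y| ≤ 30.


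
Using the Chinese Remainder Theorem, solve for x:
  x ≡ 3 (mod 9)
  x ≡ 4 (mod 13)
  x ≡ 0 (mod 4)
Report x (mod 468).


Moduli 9, 13, 4 are pairwise coprime; by CRT there is a unique solution modulo M = 9 · 13 · 4 = 468.
Solve pairwise, accumulating the modulus:
  Start with x ≡ 3 (mod 9).
  Combine with x ≡ 4 (mod 13): since gcd(9, 13) = 1, we get a unique residue mod 117.
    Write x = 3 + 9·t and substitute into x ≡ 4 (mod 13): 9·t ≡ 4 − 3 = 1 (mod 13).
    The inverse of 9 mod 13 is 3 (since 9·3 = 27 = 2·13 + 1), so t ≡ 3·1 = 3 ≡ 3 (mod 13).
    Then x = 3 + 9·3 = 30, valid modulo lcm(9, 13) = 117: x ≡ 30 (mod 117).
  Combine with x ≡ 0 (mod 4): since gcd(117, 4) = 1, we get a unique residue mod 468.
    Write x = 30 + 117·t and substitute into x ≡ 0 (mod 4): 117·t ≡ 0 − 30 = -30 (mod 4).
    Reduce coefficients mod 4: 1·t ≡ 2 (mod 4).
    So t ≡ 2 (mod 4).
    Then x = 30 + 117·2 = 264, valid modulo lcm(117, 4) = 468: x ≡ 264 (mod 468).
Verify: 264 mod 9 = 3 ✓, 264 mod 13 = 4 ✓, 264 mod 4 = 0 ✓.

x ≡ 264 (mod 468).


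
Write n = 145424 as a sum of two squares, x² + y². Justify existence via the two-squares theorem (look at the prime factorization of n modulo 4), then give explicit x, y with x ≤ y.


Step 1: Factor n = 145424 = 2^4 · 61 · 149.
Step 2: Check the mod-4 condition on each prime factor: 2 = 2 (special); 61 ≡ 1 (mod 4), exponent 1; 149 ≡ 1 (mod 4), exponent 1.
All primes ≡ 3 (mod 4) appear to even exponent (or don't appear), so by the two-squares theorem n IS expressible as a sum of two squares.
Step 3: Build a representation. Group n = k² · m with k = 4 and m = 61 · 149 = 9089 (a product of primes ≡ 1 (mod 4)); a representation of m scales to one of n via (k·x)² + (k·y)² = k²(x² + y²). Each prime p ≡ 1 (mod 4) is itself a sum of two squares; find a² by testing p − a² for a perfect square:
  61: 61 − 1² = 60, 61 − 2² = 57, 61 − 3² = 52, 61 − 4² = 45, 61 − 5² = 36 = 6² ⇒ 61 = 5² + 6².
  149: 149 − 1² = 148, 149 − 2² = 145, 149 − 3² = 140, 149 − 4² = 133, 149 − 5² = 124, 149 − 6² = 113, 149 − 7² = 100 = 10² ⇒ 149 = 7² + 10².
  Combine using the Brahmagupta–Fibonacci identity (a² + b²)(c² + d²) = (ac − bd)² + (ad + bc)² = (ac + bd)² + (ad − bc)²:
  61 · 149 = 9089: from (5² + 6²)(7² + 10²), take (5·7 − 6·10, 5·10 + 6·7) = (35 − 60, 50 + 42) = (-25, 92); dropping signs (only squares matter) gives (25, 92); check 25² + 92² = 625 + 8464 = 9089 ✓.
  Scale by k = 4: (4·25, 4·92) = (100, 368).
Step 4: Order so x ≤ y and verify: 100² + 368² = 10000 + 135424 = 145424 = n. ✓

n = 145424 = 100² + 368² (one valid representation with x ≤ y).


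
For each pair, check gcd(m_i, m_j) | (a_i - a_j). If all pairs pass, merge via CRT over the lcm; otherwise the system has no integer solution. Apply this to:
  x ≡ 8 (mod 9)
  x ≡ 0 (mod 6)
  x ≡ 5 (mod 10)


Moduli 9, 6, 10 are not pairwise coprime, so CRT works modulo lcm(m_i) when all pairwise compatibility conditions hold.
Pairwise compatibility: gcd(m_i, m_j) must divide a_i - a_j for every pair.
Merge one congruence at a time:
  Start: x ≡ 8 (mod 9).
  Combine with x ≡ 0 (mod 6): gcd(9, 6) = 3, and 0 - 8 = -8 is NOT divisible by 3.
    ⇒ system is inconsistent (no integer solution).

No solution (the system is inconsistent).


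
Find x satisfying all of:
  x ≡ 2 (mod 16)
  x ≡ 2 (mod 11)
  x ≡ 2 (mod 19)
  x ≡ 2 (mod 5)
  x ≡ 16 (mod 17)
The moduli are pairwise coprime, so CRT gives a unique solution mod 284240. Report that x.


Product of moduli M = 16 · 11 · 19 · 5 · 17 = 284240.
Merge one congruence at a time:
  Start: x ≡ 2 (mod 16).
  Combine with x ≡ 2 (mod 11); new modulus lcm = 176.
    Write x = 2 + 16·t and substitute into x ≡ 2 (mod 11): 16·t ≡ 2 − 2 = 0 (mod 11).
    Reduce coefficients mod 11: 5·t ≡ 0 (mod 11).
    The inverse of 5 mod 11 is 9 (since 5·9 = 45 = 4·11 + 1), so t ≡ 9·0 = 0 ≡ 0 (mod 11).
    Then x = 2 + 16·0 = 2, valid modulo lcm(16, 11) = 176: x ≡ 2 (mod 176).
  Combine with x ≡ 2 (mod 19); new modulus lcm = 3344.
    Write x = 2 + 176·t and substitute into x ≡ 2 (mod 19): 176·t ≡ 2 − 2 = 0 (mod 19).
    Reduce coefficients mod 19: 5·t ≡ 0 (mod 19).
    The inverse of 5 mod 19 is 4 (since 5·4 = 20 = 1·19 + 1), so t ≡ 4·0 = 0 ≡ 0 (mod 19).
    Then x = 2 + 176·0 = 2, valid modulo lcm(176, 19) = 3344: x ≡ 2 (mod 3344).
  Combine with x ≡ 2 (mod 5); new modulus lcm = 16720.
    Write x = 2 + 3344·t and substitute into x ≡ 2 (mod 5): 3344·t ≡ 2 − 2 = 0 (mod 5).
    Reduce coefficients mod 5: 4·t ≡ 0 (mod 5).
    The inverse of 4 mod 5 is 4 (since 4·4 = 16 = 3·5 + 1), so t ≡ 4·0 = 0 ≡ 0 (mod 5).
    Then x = 2 + 3344·0 = 2, valid modulo lcm(3344, 5) = 16720: x ≡ 2 (mod 16720).
  Combine with x ≡ 16 (mod 17); new modulus lcm = 284240.
    Write x = 2 + 16720·t and substitute into x ≡ 16 (mod 17): 16720·t ≡ 16 − 2 = 14 (mod 17).
    Reduce coefficients mod 17: 9·t ≡ 14 (mod 17).
    The inverse of 9 mod 17 is 2 (since 9·2 = 18 = 1·17 + 1), so t ≡ 2·14 = 28 ≡ 11 (mod 17).
    Then x = 2 + 16720·11 = 183922, valid modulo lcm(16720, 17) = 284240: x ≡ 183922 (mod 284240).
Verify against each original: 183922 mod 16 = 2, 183922 mod 11 = 2, 183922 mod 19 = 2, 183922 mod 5 = 2, 183922 mod 17 = 16.

x ≡ 183922 (mod 284240).


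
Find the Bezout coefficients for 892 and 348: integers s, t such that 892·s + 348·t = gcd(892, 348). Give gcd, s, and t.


Euclidean algorithm on (892, 348) — divide until remainder is 0:
  892 = 2 · 348 + 196
  348 = 1 · 196 + 152
  196 = 1 · 152 + 44
  152 = 3 · 44 + 20
  44 = 2 · 20 + 4
  20 = 5 · 4 + 0
gcd(892, 348) = 4.
Track Bezout coefficients alongside the remainders: start with r₀ = 892 = a·1 + b·0 (s = 1, t = 0) and r₁ = 348 = a·0 + b·1 (s = 0, t = 1); each new remainder r_{k+1} = r_{k-1} − q_k·r_k inherits s_{k+1} = s_{k-1} − q_k·s_k, t_{k+1} = t_{k-1} − q_k·t_k, so r_k = a·s_k + b·t_k at every step:
  q = 2: r = 196, s = 1 − 2·0 = 1, t = 0 − 2·1 = -2  (check: 892·1 + 348·(-2) = 196)
  q = 1: r = 152, s = 0 − 1·1 = -1, t = 1 − 1·(-2) = 3  (check: 892·(-1) + 348·3 = 152)
  q = 1: r = 44, s = 1 − 1·(-1) = 2, t = -2 − 1·3 = -5  (check: 892·2 + 348·(-5) = 44)
  q = 3: r = 20, s = -1 − 3·2 = -7, t = 3 − 3·(-5) = 18  (check: 892·(-7) + 348·18 = 20)
  q = 2: r = 4, s = 2 − 2·(-7) = 16, t = -5 − 2·18 = -41  (check: 892·16 + 348·(-41) = 4)
The row with r = 4 (the gcd) gives the Bezout coefficients s = 16, t = -41.
Result: 892 · (16) + 348 · (-41) = 4.

gcd(892, 348) = 4; s = 16, t = -41 (check: 892·16 + 348·(-41) = 4).


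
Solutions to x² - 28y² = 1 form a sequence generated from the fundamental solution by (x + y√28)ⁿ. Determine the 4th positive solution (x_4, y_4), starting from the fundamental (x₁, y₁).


Step 1: Find the fundamental solution (x₁, y₁) of x² - 28y² = 1.
  Expand √28 as a continued fraction. a₀ = ⌊√28⌋ = 5; iterate m_{k+1} = d_k·a_k − m_k, d_{k+1} = (28 − m_{k+1}²)/d_k, a_{k+1} = ⌊(a₀ + m_{k+1})/d_{k+1}⌋ (starting m₀ = 0, d₀ = 1), with convergents p_k = a_k·p_{k-1} + p_{k-2}, q_k = a_k·q_{k-1} + q_{k-2} (p₋₁ = 1, q₋₁ = 0):
  k = 0: a₀ = 5; p₀/q₀ = 5/1; p₀² − 28·q₀² = 25 − 28 = -3.
  k = 1: m = 5, d = 3, a = ⌊(5 + 5)/3⌋ = 3; p/q = (3·5 + 1)/(3·1 + 0) = 16/3; p² − 28·q² = 256 − 252 = 4.
  k = 2: m = 4, d = 4, a = ⌊(5 + 4)/4⌋ = 2; p/q = (2·16 + 5)/(2·3 + 1) = 37/7; p² − 28·q² = 1369 − 1372 = -3.
  k = 3: m = 4, d = 3, a = ⌊(5 + 4)/3⌋ = 3; p/q = (3·37 + 16)/(3·7 + 3) = 127/24; p² − 28·q² = 16129 − 16128 = 1.
  The first convergent with p² − 28·q² = 1 gives the fundamental solution (x₁, y₁) = (127, 24).
Step 2: Apply the recurrence (x_{n+1}, y_{n+1}) = (x₁x_n + 28y₁y_n, x₁y_n + y₁x_n) repeatedly.
  From (x_1, y_1) = (127, 24): x_2 = 127·127 + 28·24·24 = 32257; y_2 = 127·24 + 24·127 = 6096.
  From (x_2, y_2) = (32257, 6096): x_3 = 127·32257 + 28·24·6096 = 8193151; y_3 = 127·6096 + 24·32257 = 1548360.
  From (x_3, y_3) = (8193151, 1548360): x_4 = 127·8193151 + 28·24·1548360 = 2081028097; y_4 = 127·1548360 + 24·8193151 = 393277344.
Step 3: Verify x_4² - 28·y_4² = 4330677940503441409 - 4330677940503441408 = 1 (should be 1). ✓

(x_1, y_1) = (127, 24); (x_4, y_4) = (2081028097, 393277344).


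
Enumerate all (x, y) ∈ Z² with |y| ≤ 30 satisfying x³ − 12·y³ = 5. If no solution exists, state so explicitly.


The equation is x³ - 12y³ = 5. For fixed y, x³ = 12·y³ + 5, so a solution requires the RHS to be a perfect cube.
Strategy: iterate y from -30 to 30, compute RHS = 12·y³ + 5, and check whether it is a (positive or negative) perfect cube.
Check small values of y:
  y = 0: RHS = 5 is not a perfect cube.
  y = 1: RHS = 17 is not a perfect cube.
  y = -1: RHS = -7 is not a perfect cube.
  y = 2: RHS = 101 is not a perfect cube.
  y = -2: RHS = -91 is not a perfect cube.
  y = 3: RHS = 329 is not a perfect cube.
  y = -3: RHS = -319 is not a perfect cube.
Continuing the search up to |y| = 30 finds no solutions either.
No (x, y) in the scanned range satisfies the equation.

No integer solutions with |y| ≤ 30.


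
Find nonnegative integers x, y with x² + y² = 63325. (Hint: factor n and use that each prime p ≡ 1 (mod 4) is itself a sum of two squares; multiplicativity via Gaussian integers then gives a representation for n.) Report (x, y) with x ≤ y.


Step 1: Factor n = 63325 = 5^2 · 17 · 149.
Step 2: Check the mod-4 condition on each prime factor: 5 ≡ 1 (mod 4), exponent 2; 17 ≡ 1 (mod 4), exponent 1; 149 ≡ 1 (mod 4), exponent 1.
All primes ≡ 3 (mod 4) appear to even exponent (or don't appear), so by the two-squares theorem n IS expressible as a sum of two squares.
Step 3: Build a representation. Group n = k² · m with k = 5 and m = 17 · 149 = 2533 (a product of primes ≡ 1 (mod 4)); a representation of m scales to one of n via (k·x)² + (k·y)² = k²(x² + y²). Each prime p ≡ 1 (mod 4) is itself a sum of two squares; find a² by testing p − a² for a perfect square:
  17: 17 − 1² = 16 = 4² ⇒ 17 = 1² + 4².
  149: 149 − 1² = 148, 149 − 2² = 145, 149 − 3² = 140, 149 − 4² = 133, 149 − 5² = 124, 149 − 6² = 113, 149 − 7² = 100 = 10² ⇒ 149 = 7² + 10².
  Combine using the Brahmagupta–Fibonacci identity (a² + b²)(c² + d²) = (ac − bd)² + (ad + bc)² = (ac + bd)² + (ad − bc)²:
  17 · 149 = 2533: from (1² + 4²)(7² + 10²), take (1·7 − 4·10, 1·10 + 4·7) = (7 − 40, 10 + 28) = (-33, 38); dropping signs (only squares matter) gives (33, 38); check 33² + 38² = 1089 + 1444 = 2533 ✓.
  Scale by k = 5: (5·33, 5·38) = (165, 190).
Step 4: Order so x ≤ y and verify: 165² + 190² = 27225 + 36100 = 63325 = n. ✓

n = 63325 = 165² + 190² (one valid representation with x ≤ y).


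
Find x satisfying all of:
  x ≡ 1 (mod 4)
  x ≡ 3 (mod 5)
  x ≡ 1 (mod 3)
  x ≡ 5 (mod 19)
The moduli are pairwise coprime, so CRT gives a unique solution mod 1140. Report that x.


Product of moduli M = 4 · 5 · 3 · 19 = 1140.
Merge one congruence at a time:
  Start: x ≡ 1 (mod 4).
  Combine with x ≡ 3 (mod 5); new modulus lcm = 20.
    Write x = 1 + 4·t and substitute into x ≡ 3 (mod 5): 4·t ≡ 3 − 1 = 2 (mod 5).
    The inverse of 4 mod 5 is 4 (since 4·4 = 16 = 3·5 + 1), so t ≡ 4·2 = 8 ≡ 3 (mod 5).
    Then x = 1 + 4·3 = 13, valid modulo lcm(4, 5) = 20: x ≡ 13 (mod 20).
  Combine with x ≡ 1 (mod 3); new modulus lcm = 60.
    Write x = 13 + 20·t and substitute into x ≡ 1 (mod 3): 20·t ≡ 1 − 13 = -12 (mod 3).
    Reduce coefficients mod 3: 2·t ≡ 0 (mod 3).
    The inverse of 2 mod 3 is 2 (since 2·2 = 4 = 1·3 + 1), so t ≡ 2·0 = 0 ≡ 0 (mod 3).
    Then x = 13 + 20·0 = 13, valid modulo lcm(20, 3) = 60: x ≡ 13 (mod 60).
  Combine with x ≡ 5 (mod 19); new modulus lcm = 1140.
    Write x = 13 + 60·t and substitute into x ≡ 5 (mod 19): 60·t ≡ 5 − 13 = -8 (mod 19).
    Reduce coefficients mod 19: 3·t ≡ 11 (mod 19).
    The inverse of 3 mod 19 is 13 (since 3·13 = 39 = 2·19 + 1), so t ≡ 13·11 = 143 ≡ 10 (mod 19).
    Then x = 13 + 60·10 = 613, valid modulo lcm(60, 19) = 1140: x ≡ 613 (mod 1140).
Verify against each original: 613 mod 4 = 1, 613 mod 5 = 3, 613 mod 3 = 1, 613 mod 19 = 5.

x ≡ 613 (mod 1140).


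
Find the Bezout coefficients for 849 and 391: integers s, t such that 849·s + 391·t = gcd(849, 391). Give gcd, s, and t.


Euclidean algorithm on (849, 391) — divide until remainder is 0:
  849 = 2 · 391 + 67
  391 = 5 · 67 + 56
  67 = 1 · 56 + 11
  56 = 5 · 11 + 1
  11 = 11 · 1 + 0
gcd(849, 391) = 1.
Track Bezout coefficients alongside the remainders: start with r₀ = 849 = a·1 + b·0 (s = 1, t = 0) and r₁ = 391 = a·0 + b·1 (s = 0, t = 1); each new remainder r_{k+1} = r_{k-1} − q_k·r_k inherits s_{k+1} = s_{k-1} − q_k·s_k, t_{k+1} = t_{k-1} − q_k·t_k, so r_k = a·s_k + b·t_k at every step:
  q = 2: r = 67, s = 1 − 2·0 = 1, t = 0 − 2·1 = -2  (check: 849·1 + 391·(-2) = 67)
  q = 5: r = 56, s = 0 − 5·1 = -5, t = 1 − 5·(-2) = 11  (check: 849·(-5) + 391·11 = 56)
  q = 1: r = 11, s = 1 − 1·(-5) = 6, t = -2 − 1·11 = -13  (check: 849·6 + 391·(-13) = 11)
  q = 5: r = 1, s = -5 − 5·6 = -35, t = 11 − 5·(-13) = 76  (check: 849·(-35) + 391·76 = 1)
The row with r = 1 (the gcd) gives the Bezout coefficients s = -35, t = 76.
Result: 849 · (-35) + 391 · (76) = 1.

gcd(849, 391) = 1; s = -35, t = 76 (check: 849·(-35) + 391·76 = 1).


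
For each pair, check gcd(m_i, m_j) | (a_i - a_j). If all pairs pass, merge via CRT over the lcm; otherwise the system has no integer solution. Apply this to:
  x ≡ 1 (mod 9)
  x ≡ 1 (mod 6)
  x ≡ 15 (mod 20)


Moduli 9, 6, 20 are not pairwise coprime, so CRT works modulo lcm(m_i) when all pairwise compatibility conditions hold.
Pairwise compatibility: gcd(m_i, m_j) must divide a_i - a_j for every pair.
Merge one congruence at a time:
  Start: x ≡ 1 (mod 9).
  Combine with x ≡ 1 (mod 6): gcd(9, 6) = 3; 1 - 1 = 0, which IS divisible by 3, so compatible.
    Write x = 1 + 9·t and substitute into x ≡ 1 (mod 6): 9·t ≡ 1 − 1 = 0 (mod 6).
    Divide the congruence (and modulus) by g = 3: 3·t ≡ 0 (mod 2).
    Reduce coefficients mod 2: 1·t ≡ 0 (mod 2).
    So t ≡ 0 (mod 2).
    Then x = 1 + 9·0 = 1, valid modulo lcm(9, 6) = 18: x ≡ 1 (mod 18).
  Combine with x ≡ 15 (mod 20): gcd(18, 20) = 2; 15 - 1 = 14, which IS divisible by 2, so compatible.
    Write x = 1 + 18·t and substitute into x ≡ 15 (mod 20): 18·t ≡ 15 − 1 = 14 (mod 20).
    Divide the congruence (and modulus) by g = 2: 9·t ≡ 7 (mod 10).
    The inverse of 9 mod 10 is 9 (since 9·9 = 81 = 8·10 + 1), so t ≡ 9·7 = 63 ≡ 3 (mod 10).
    Then x = 1 + 18·3 = 55, valid modulo lcm(18, 20) = 180: x ≡ 55 (mod 180).
Verify: 55 mod 9 = 1, 55 mod 6 = 1, 55 mod 20 = 15.

x ≡ 55 (mod 180).


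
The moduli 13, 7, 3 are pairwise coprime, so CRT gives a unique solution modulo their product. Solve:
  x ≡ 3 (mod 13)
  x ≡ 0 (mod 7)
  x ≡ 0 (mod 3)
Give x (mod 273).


Moduli 13, 7, 3 are pairwise coprime; by CRT there is a unique solution modulo M = 13 · 7 · 3 = 273.
Solve pairwise, accumulating the modulus:
  Start with x ≡ 3 (mod 13).
  Combine with x ≡ 0 (mod 7): since gcd(13, 7) = 1, we get a unique residue mod 91.
    Write x = 3 + 13·t and substitute into x ≡ 0 (mod 7): 13·t ≡ 0 − 3 = -3 (mod 7).
    Reduce coefficients mod 7: 6·t ≡ 4 (mod 7).
    The inverse of 6 mod 7 is 6 (since 6·6 = 36 = 5·7 + 1), so t ≡ 6·4 = 24 ≡ 3 (mod 7).
    Then x = 3 + 13·3 = 42, valid modulo lcm(13, 7) = 91: x ≡ 42 (mod 91).
  Combine with x ≡ 0 (mod 3): since gcd(91, 3) = 1, we get a unique residue mod 273.
    Write x = 42 + 91·t and substitute into x ≡ 0 (mod 3): 91·t ≡ 0 − 42 = -42 (mod 3).
    Reduce coefficients mod 3: 1·t ≡ 0 (mod 3).
    So t ≡ 0 (mod 3).
    Then x = 42 + 91·0 = 42, valid modulo lcm(91, 3) = 273: x ≡ 42 (mod 273).
Verify: 42 mod 13 = 3 ✓, 42 mod 7 = 0 ✓, 42 mod 3 = 0 ✓.

x ≡ 42 (mod 273).


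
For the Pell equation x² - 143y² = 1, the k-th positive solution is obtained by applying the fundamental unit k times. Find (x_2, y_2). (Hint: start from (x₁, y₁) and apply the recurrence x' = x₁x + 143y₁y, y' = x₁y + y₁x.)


Step 1: Find the fundamental solution (x₁, y₁) of x² - 143y² = 1.
  Expand √143 as a continued fraction. a₀ = ⌊√143⌋ = 11; iterate m_{k+1} = d_k·a_k − m_k, d_{k+1} = (143 − m_{k+1}²)/d_k, a_{k+1} = ⌊(a₀ + m_{k+1})/d_{k+1}⌋ (starting m₀ = 0, d₀ = 1), with convergents p_k = a_k·p_{k-1} + p_{k-2}, q_k = a_k·q_{k-1} + q_{k-2} (p₋₁ = 1, q₋₁ = 0):
  k = 0: a₀ = 11; p₀/q₀ = 11/1; p₀² − 143·q₀² = 121 − 143 = -22.
  k = 1: m = 11, d = 22, a = ⌊(11 + 11)/22⌋ = 1; p/q = (1·11 + 1)/(1·1 + 0) = 12/1; p² − 143·q² = 144 − 143 = 1.
  The first convergent with p² − 143·q² = 1 gives the fundamental solution (x₁, y₁) = (12, 1).
Step 2: Apply the recurrence (x_{n+1}, y_{n+1}) = (x₁x_n + 143y₁y_n, x₁y_n + y₁x_n) repeatedly.
  From (x_1, y_1) = (12, 1): x_2 = 12·12 + 143·1·1 = 287; y_2 = 12·1 + 1·12 = 24.
Step 3: Verify x_2² - 143·y_2² = 82369 - 82368 = 1 (should be 1). ✓

(x_1, y_1) = (12, 1); (x_2, y_2) = (287, 24).


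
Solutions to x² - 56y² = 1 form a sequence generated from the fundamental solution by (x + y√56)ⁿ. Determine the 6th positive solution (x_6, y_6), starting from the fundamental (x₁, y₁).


Step 1: Find the fundamental solution (x₁, y₁) of x² - 56y² = 1.
  Expand √56 as a continued fraction. a₀ = ⌊√56⌋ = 7; iterate m_{k+1} = d_k·a_k − m_k, d_{k+1} = (56 − m_{k+1}²)/d_k, a_{k+1} = ⌊(a₀ + m_{k+1})/d_{k+1}⌋ (starting m₀ = 0, d₀ = 1), with convergents p_k = a_k·p_{k-1} + p_{k-2}, q_k = a_k·q_{k-1} + q_{k-2} (p₋₁ = 1, q₋₁ = 0):
  k = 0: a₀ = 7; p₀/q₀ = 7/1; p₀² − 56·q₀² = 49 − 56 = -7.
  k = 1: m = 7, d = 7, a = ⌊(7 + 7)/7⌋ = 2; p/q = (2·7 + 1)/(2·1 + 0) = 15/2; p² − 56·q² = 225 − 224 = 1.
  The first convergent with p² − 56·q² = 1 gives the fundamental solution (x₁, y₁) = (15, 2).
Step 2: Apply the recurrence (x_{n+1}, y_{n+1}) = (x₁x_n + 56y₁y_n, x₁y_n + y₁x_n) repeatedly.
  From (x_1, y_1) = (15, 2): x_2 = 15·15 + 56·2·2 = 449; y_2 = 15·2 + 2·15 = 60.
  From (x_2, y_2) = (449, 60): x_3 = 15·449 + 56·2·60 = 13455; y_3 = 15·60 + 2·449 = 1798.
  From (x_3, y_3) = (13455, 1798): x_4 = 15·13455 + 56·2·1798 = 403201; y_4 = 15·1798 + 2·13455 = 53880.
  From (x_4, y_4) = (403201, 53880): x_5 = 15·403201 + 56·2·53880 = 12082575; y_5 = 15·53880 + 2·403201 = 1614602.
  From (x_5, y_5) = (12082575, 1614602): x_6 = 15·12082575 + 56·2·1614602 = 362074049; y_6 = 15·1614602 + 2·12082575 = 48384180.
Step 3: Verify x_6² - 56·y_6² = 131097616959254401 - 131097616959254400 = 1 (should be 1). ✓

(x_1, y_1) = (15, 2); (x_6, y_6) = (362074049, 48384180).


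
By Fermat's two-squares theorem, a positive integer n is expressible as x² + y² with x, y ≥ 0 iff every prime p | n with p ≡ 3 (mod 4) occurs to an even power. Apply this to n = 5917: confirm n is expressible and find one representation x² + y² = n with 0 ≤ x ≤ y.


Step 1: Factor n = 5917 = 61 · 97.
Step 2: Check the mod-4 condition on each prime factor: 61 ≡ 1 (mod 4), exponent 1; 97 ≡ 1 (mod 4), exponent 1.
All primes ≡ 3 (mod 4) appear to even exponent (or don't appear), so by the two-squares theorem n IS expressible as a sum of two squares.
Step 3: Build a representation. Here n = 61 · 97 is a product of primes ≡ 1 (mod 4). Each prime p ≡ 1 (mod 4) is itself a sum of two squares; find a² by testing p − a² for a perfect square:
  61: 61 − 1² = 60, 61 − 2² = 57, 61 − 3² = 52, 61 − 4² = 45, 61 − 5² = 36 = 6² ⇒ 61 = 5² + 6².
  97: 97 − 1² = 96, 97 − 2² = 93, 97 − 3² = 88, 97 − 4² = 81 = 9² ⇒ 97 = 4² + 9².
  Combine using the Brahmagupta–Fibonacci identity (a² + b²)(c² + d²) = (ac − bd)² + (ad + bc)² = (ac + bd)² + (ad − bc)²:
  61 · 97 = 5917: from (5² + 6²)(4² + 9²), take (5·4 − 6·9, 5·9 + 6·4) = (20 − 54, 45 + 24) = (-34, 69); dropping signs (only squares matter) gives (34, 69); check 34² + 69² = 1156 + 4761 = 5917 ✓.
Step 4: Order so x ≤ y and verify: 34² + 69² = 1156 + 4761 = 5917 = n. ✓

n = 5917 = 34² + 69² (one valid representation with x ≤ y).


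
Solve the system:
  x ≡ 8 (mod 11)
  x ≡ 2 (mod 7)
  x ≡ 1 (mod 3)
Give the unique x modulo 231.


Moduli 11, 7, 3 are pairwise coprime; by CRT there is a unique solution modulo M = 11 · 7 · 3 = 231.
Solve pairwise, accumulating the modulus:
  Start with x ≡ 8 (mod 11).
  Combine with x ≡ 2 (mod 7): since gcd(11, 7) = 1, we get a unique residue mod 77.
    Write x = 8 + 11·t and substitute into x ≡ 2 (mod 7): 11·t ≡ 2 − 8 = -6 (mod 7).
    Reduce coefficients mod 7: 4·t ≡ 1 (mod 7).
    The inverse of 4 mod 7 is 2 (since 4·2 = 8 = 1·7 + 1), so t ≡ 2·1 = 2 ≡ 2 (mod 7).
    Then x = 8 + 11·2 = 30, valid modulo lcm(11, 7) = 77: x ≡ 30 (mod 77).
  Combine with x ≡ 1 (mod 3): since gcd(77, 3) = 1, we get a unique residue mod 231.
    Write x = 30 + 77·t and substitute into x ≡ 1 (mod 3): 77·t ≡ 1 − 30 = -29 (mod 3).
    Reduce coefficients mod 3: 2·t ≡ 1 (mod 3).
    The inverse of 2 mod 3 is 2 (since 2·2 = 4 = 1·3 + 1), so t ≡ 2·1 = 2 ≡ 2 (mod 3).
    Then x = 30 + 77·2 = 184, valid modulo lcm(77, 3) = 231: x ≡ 184 (mod 231).
Verify: 184 mod 11 = 8 ✓, 184 mod 7 = 2 ✓, 184 mod 3 = 1 ✓.

x ≡ 184 (mod 231).


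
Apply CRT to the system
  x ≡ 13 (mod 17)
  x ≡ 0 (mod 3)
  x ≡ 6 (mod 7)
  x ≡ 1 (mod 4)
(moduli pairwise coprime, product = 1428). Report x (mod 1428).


Product of moduli M = 17 · 3 · 7 · 4 = 1428.
Merge one congruence at a time:
  Start: x ≡ 13 (mod 17).
  Combine with x ≡ 0 (mod 3); new modulus lcm = 51.
    Write x = 13 + 17·t and substitute into x ≡ 0 (mod 3): 17·t ≡ 0 − 13 = -13 (mod 3).
    Reduce coefficients mod 3: 2·t ≡ 2 (mod 3).
    The inverse of 2 mod 3 is 2 (since 2·2 = 4 = 1·3 + 1), so t ≡ 2·2 = 4 ≡ 1 (mod 3).
    Then x = 13 + 17·1 = 30, valid modulo lcm(17, 3) = 51: x ≡ 30 (mod 51).
  Combine with x ≡ 6 (mod 7); new modulus lcm = 357.
    Write x = 30 + 51·t and substitute into x ≡ 6 (mod 7): 51·t ≡ 6 − 30 = -24 (mod 7).
    Reduce coefficients mod 7: 2·t ≡ 4 (mod 7).
    The inverse of 2 mod 7 is 4 (since 2·4 = 8 = 1·7 + 1), so t ≡ 4·4 = 16 ≡ 2 (mod 7).
    Then x = 30 + 51·2 = 132, valid modulo lcm(51, 7) = 357: x ≡ 132 (mod 357).
  Combine with x ≡ 1 (mod 4); new modulus lcm = 1428.
    Write x = 132 + 357·t and substitute into x ≡ 1 (mod 4): 357·t ≡ 1 − 132 = -131 (mod 4).
    Reduce coefficients mod 4: 1·t ≡ 1 (mod 4).
    So t ≡ 1 (mod 4).
    Then x = 132 + 357·1 = 489, valid modulo lcm(357, 4) = 1428: x ≡ 489 (mod 1428).
Verify against each original: 489 mod 17 = 13, 489 mod 3 = 0, 489 mod 7 = 6, 489 mod 4 = 1.

x ≡ 489 (mod 1428).


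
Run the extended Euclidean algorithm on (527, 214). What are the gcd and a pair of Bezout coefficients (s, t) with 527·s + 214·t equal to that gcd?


Euclidean algorithm on (527, 214) — divide until remainder is 0:
  527 = 2 · 214 + 99
  214 = 2 · 99 + 16
  99 = 6 · 16 + 3
  16 = 5 · 3 + 1
  3 = 3 · 1 + 0
gcd(527, 214) = 1.
Track Bezout coefficients alongside the remainders: start with r₀ = 527 = a·1 + b·0 (s = 1, t = 0) and r₁ = 214 = a·0 + b·1 (s = 0, t = 1); each new remainder r_{k+1} = r_{k-1} − q_k·r_k inherits s_{k+1} = s_{k-1} − q_k·s_k, t_{k+1} = t_{k-1} − q_k·t_k, so r_k = a·s_k + b·t_k at every step:
  q = 2: r = 99, s = 1 − 2·0 = 1, t = 0 − 2·1 = -2  (check: 527·1 + 214·(-2) = 99)
  q = 2: r = 16, s = 0 − 2·1 = -2, t = 1 − 2·(-2) = 5  (check: 527·(-2) + 214·5 = 16)
  q = 6: r = 3, s = 1 − 6·(-2) = 13, t = -2 − 6·5 = -32  (check: 527·13 + 214·(-32) = 3)
  q = 5: r = 1, s = -2 − 5·13 = -67, t = 5 − 5·(-32) = 165  (check: 527·(-67) + 214·165 = 1)
The row with r = 1 (the gcd) gives the Bezout coefficients s = -67, t = 165.
Result: 527 · (-67) + 214 · (165) = 1.

gcd(527, 214) = 1; s = -67, t = 165 (check: 527·(-67) + 214·165 = 1).


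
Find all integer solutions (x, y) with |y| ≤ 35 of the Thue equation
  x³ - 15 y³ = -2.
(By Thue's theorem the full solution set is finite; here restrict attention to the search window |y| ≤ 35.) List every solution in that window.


The equation is x³ - 15y³ = -2. For fixed y, x³ = 15·y³ − 2, so a solution requires the RHS to be a perfect cube.
Strategy: iterate y from -35 to 35, compute RHS = 15·y³ − 2, and check whether it is a (positive or negative) perfect cube.
Check small values of y:
  y = 0: RHS = -2 is not a perfect cube.
  y = 1: RHS = 13 is not a perfect cube.
  y = -1: RHS = -17 is not a perfect cube.
  y = 2: RHS = 118 is not a perfect cube.
  y = -2: RHS = -122 is not a perfect cube.
  y = 3: RHS = 403 is not a perfect cube.
  y = -3: RHS = -407 is not a perfect cube.
Continuing the search up to |y| = 35 finds no solutions either.
No (x, y) in the scanned range satisfies the equation.

No integer solutions with |y| ≤ 35.


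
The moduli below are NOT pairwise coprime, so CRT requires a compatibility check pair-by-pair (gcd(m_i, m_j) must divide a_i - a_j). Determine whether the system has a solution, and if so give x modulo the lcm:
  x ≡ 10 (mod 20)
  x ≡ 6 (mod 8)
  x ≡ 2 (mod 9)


Moduli 20, 8, 9 are not pairwise coprime, so CRT works modulo lcm(m_i) when all pairwise compatibility conditions hold.
Pairwise compatibility: gcd(m_i, m_j) must divide a_i - a_j for every pair.
Merge one congruence at a time:
  Start: x ≡ 10 (mod 20).
  Combine with x ≡ 6 (mod 8): gcd(20, 8) = 4; 6 - 10 = -4, which IS divisible by 4, so compatible.
    Write x = 10 + 20·t and substitute into x ≡ 6 (mod 8): 20·t ≡ 6 − 10 = -4 (mod 8).
    Divide the congruence (and modulus) by g = 4: 5·t ≡ -1 (mod 2).
    Reduce coefficients mod 2: 1·t ≡ 1 (mod 2).
    So t ≡ 1 (mod 2).
    Then x = 10 + 20·1 = 30, valid modulo lcm(20, 8) = 40: x ≡ 30 (mod 40).
  Combine with x ≡ 2 (mod 9): gcd(40, 9) = 1; 2 - 30 = -28, which IS divisible by 1, so compatible.
    Write x = 30 + 40·t and substitute into x ≡ 2 (mod 9): 40·t ≡ 2 − 30 = -28 (mod 9).
    Reduce coefficients mod 9: 4·t ≡ 8 (mod 9).
    The inverse of 4 mod 9 is 7 (since 4·7 = 28 = 3·9 + 1), so t ≡ 7·8 = 56 ≡ 2 (mod 9).
    Then x = 30 + 40·2 = 110, valid modulo lcm(40, 9) = 360: x ≡ 110 (mod 360).
Verify: 110 mod 20 = 10, 110 mod 8 = 6, 110 mod 9 = 2.

x ≡ 110 (mod 360).


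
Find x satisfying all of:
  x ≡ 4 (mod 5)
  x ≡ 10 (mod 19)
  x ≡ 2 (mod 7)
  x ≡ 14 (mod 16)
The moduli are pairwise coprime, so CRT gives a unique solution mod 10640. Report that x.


Product of moduli M = 5 · 19 · 7 · 16 = 10640.
Merge one congruence at a time:
  Start: x ≡ 4 (mod 5).
  Combine with x ≡ 10 (mod 19); new modulus lcm = 95.
    Write x = 4 + 5·t and substitute into x ≡ 10 (mod 19): 5·t ≡ 10 − 4 = 6 (mod 19).
    The inverse of 5 mod 19 is 4 (since 5·4 = 20 = 1·19 + 1), so t ≡ 4·6 = 24 ≡ 5 (mod 19).
    Then x = 4 + 5·5 = 29, valid modulo lcm(5, 19) = 95: x ≡ 29 (mod 95).
  Combine with x ≡ 2 (mod 7); new modulus lcm = 665.
    Write x = 29 + 95·t and substitute into x ≡ 2 (mod 7): 95·t ≡ 2 − 29 = -27 (mod 7).
    Reduce coefficients mod 7: 4·t ≡ 1 (mod 7).
    The inverse of 4 mod 7 is 2 (since 4·2 = 8 = 1·7 + 1), so t ≡ 2·1 = 2 ≡ 2 (mod 7).
    Then x = 29 + 95·2 = 219, valid modulo lcm(95, 7) = 665: x ≡ 219 (mod 665).
  Combine with x ≡ 14 (mod 16); new modulus lcm = 10640.
    Write x = 219 + 665·t and substitute into x ≡ 14 (mod 16): 665·t ≡ 14 − 219 = -205 (mod 16).
    Reduce coefficients mod 16: 9·t ≡ 3 (mod 16).
    The inverse of 9 mod 16 is 9 (since 9·9 = 81 = 5·16 + 1), so t ≡ 9·3 = 27 ≡ 11 (mod 16).
    Then x = 219 + 665·11 = 7534, valid modulo lcm(665, 16) = 10640: x ≡ 7534 (mod 10640).
Verify against each original: 7534 mod 5 = 4, 7534 mod 19 = 10, 7534 mod 7 = 2, 7534 mod 16 = 14.

x ≡ 7534 (mod 10640).


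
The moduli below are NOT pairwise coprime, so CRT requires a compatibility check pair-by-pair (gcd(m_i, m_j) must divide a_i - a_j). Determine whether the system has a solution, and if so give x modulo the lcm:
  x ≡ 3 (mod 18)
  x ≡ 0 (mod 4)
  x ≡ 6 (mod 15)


Moduli 18, 4, 15 are not pairwise coprime, so CRT works modulo lcm(m_i) when all pairwise compatibility conditions hold.
Pairwise compatibility: gcd(m_i, m_j) must divide a_i - a_j for every pair.
Merge one congruence at a time:
  Start: x ≡ 3 (mod 18).
  Combine with x ≡ 0 (mod 4): gcd(18, 4) = 2, and 0 - 3 = -3 is NOT divisible by 2.
    ⇒ system is inconsistent (no integer solution).

No solution (the system is inconsistent).


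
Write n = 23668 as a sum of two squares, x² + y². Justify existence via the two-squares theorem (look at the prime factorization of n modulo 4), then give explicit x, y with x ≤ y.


Step 1: Factor n = 23668 = 2^2 · 61 · 97.
Step 2: Check the mod-4 condition on each prime factor: 2 = 2 (special); 61 ≡ 1 (mod 4), exponent 1; 97 ≡ 1 (mod 4), exponent 1.
All primes ≡ 3 (mod 4) appear to even exponent (or don't appear), so by the two-squares theorem n IS expressible as a sum of two squares.
Step 3: Build a representation. Group n = k² · m with k = 2 and m = 61 · 97 = 5917 (a product of primes ≡ 1 (mod 4)); a representation of m scales to one of n via (k·x)² + (k·y)² = k²(x² + y²). Each prime p ≡ 1 (mod 4) is itself a sum of two squares; find a² by testing p − a² for a perfect square:
  61: 61 − 1² = 60, 61 − 2² = 57, 61 − 3² = 52, 61 − 4² = 45, 61 − 5² = 36 = 6² ⇒ 61 = 5² + 6².
  97: 97 − 1² = 96, 97 − 2² = 93, 97 − 3² = 88, 97 − 4² = 81 = 9² ⇒ 97 = 4² + 9².
  Combine using the Brahmagupta–Fibonacci identity (a² + b²)(c² + d²) = (ac − bd)² + (ad + bc)² = (ac + bd)² + (ad − bc)²:
  61 · 97 = 5917: from (5² + 6²)(4² + 9²), take (5·4 − 6·9, 5·9 + 6·4) = (20 − 54, 45 + 24) = (-34, 69); dropping signs (only squares matter) gives (34, 69); check 34² + 69² = 1156 + 4761 = 5917 ✓.
  Scale by k = 2: (2·34, 2·69) = (68, 138).
Step 4: Order so x ≤ y and verify: 68² + 138² = 4624 + 19044 = 23668 = n. ✓

n = 23668 = 68² + 138² (one valid representation with x ≤ y).
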